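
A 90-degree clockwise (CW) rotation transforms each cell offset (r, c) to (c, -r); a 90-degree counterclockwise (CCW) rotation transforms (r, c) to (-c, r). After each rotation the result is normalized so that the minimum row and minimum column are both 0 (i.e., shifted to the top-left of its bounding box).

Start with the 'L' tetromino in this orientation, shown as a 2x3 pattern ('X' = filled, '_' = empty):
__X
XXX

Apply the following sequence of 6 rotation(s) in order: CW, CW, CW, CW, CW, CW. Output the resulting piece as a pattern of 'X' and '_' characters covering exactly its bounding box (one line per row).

Answer: XXX
X__

Derivation:
Start:
__X
XXX
After rotation 1 (CW):
X_
X_
XX
After rotation 2 (CW):
XXX
X__
After rotation 3 (CW):
XX
_X
_X
After rotation 4 (CW):
__X
XXX
After rotation 5 (CW):
X_
X_
XX
After rotation 6 (CW):
XXX
X__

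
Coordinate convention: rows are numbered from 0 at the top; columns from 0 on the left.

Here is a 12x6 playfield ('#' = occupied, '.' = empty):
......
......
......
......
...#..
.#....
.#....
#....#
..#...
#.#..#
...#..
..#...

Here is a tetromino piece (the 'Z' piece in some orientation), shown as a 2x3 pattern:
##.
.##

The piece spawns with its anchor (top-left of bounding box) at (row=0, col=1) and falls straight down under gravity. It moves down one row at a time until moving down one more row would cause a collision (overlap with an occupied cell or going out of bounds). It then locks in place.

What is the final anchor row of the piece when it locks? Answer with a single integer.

Spawn at (row=0, col=1). Try each row:
  row 0: fits
  row 1: fits
  row 2: fits
  row 3: blocked -> lock at row 2

Answer: 2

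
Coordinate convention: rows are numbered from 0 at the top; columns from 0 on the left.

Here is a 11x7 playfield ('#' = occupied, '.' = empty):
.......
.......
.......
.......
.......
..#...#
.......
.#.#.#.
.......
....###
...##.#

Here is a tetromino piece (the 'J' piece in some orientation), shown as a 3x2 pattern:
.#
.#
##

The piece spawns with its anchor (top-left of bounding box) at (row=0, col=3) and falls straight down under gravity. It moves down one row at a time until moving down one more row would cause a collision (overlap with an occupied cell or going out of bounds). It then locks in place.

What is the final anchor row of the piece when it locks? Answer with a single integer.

Spawn at (row=0, col=3). Try each row:
  row 0: fits
  row 1: fits
  row 2: fits
  row 3: fits
  row 4: fits
  row 5: blocked -> lock at row 4

Answer: 4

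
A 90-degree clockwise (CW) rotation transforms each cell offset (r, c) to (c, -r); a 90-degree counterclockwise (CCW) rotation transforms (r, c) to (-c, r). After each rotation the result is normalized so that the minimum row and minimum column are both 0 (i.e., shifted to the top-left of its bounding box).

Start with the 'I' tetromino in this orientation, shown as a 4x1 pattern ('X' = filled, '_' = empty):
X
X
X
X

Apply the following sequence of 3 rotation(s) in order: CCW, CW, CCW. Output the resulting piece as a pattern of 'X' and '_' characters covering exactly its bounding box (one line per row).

Answer: XXXX

Derivation:
Start:
X
X
X
X
After rotation 1 (CCW):
XXXX
After rotation 2 (CW):
X
X
X
X
After rotation 3 (CCW):
XXXX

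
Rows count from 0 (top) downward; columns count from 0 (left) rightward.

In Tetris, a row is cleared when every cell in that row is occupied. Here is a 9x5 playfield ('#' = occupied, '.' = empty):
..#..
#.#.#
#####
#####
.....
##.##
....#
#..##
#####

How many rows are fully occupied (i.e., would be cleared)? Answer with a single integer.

Check each row:
  row 0: 4 empty cells -> not full
  row 1: 2 empty cells -> not full
  row 2: 0 empty cells -> FULL (clear)
  row 3: 0 empty cells -> FULL (clear)
  row 4: 5 empty cells -> not full
  row 5: 1 empty cell -> not full
  row 6: 4 empty cells -> not full
  row 7: 2 empty cells -> not full
  row 8: 0 empty cells -> FULL (clear)
Total rows cleared: 3

Answer: 3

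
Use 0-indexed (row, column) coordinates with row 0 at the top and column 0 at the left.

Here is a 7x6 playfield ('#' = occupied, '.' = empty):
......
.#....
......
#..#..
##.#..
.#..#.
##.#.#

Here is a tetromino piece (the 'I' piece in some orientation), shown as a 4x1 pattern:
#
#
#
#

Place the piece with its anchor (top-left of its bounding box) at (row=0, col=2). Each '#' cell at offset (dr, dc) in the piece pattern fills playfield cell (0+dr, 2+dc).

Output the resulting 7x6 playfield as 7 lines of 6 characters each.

Fill (0+0,2+0) = (0,2)
Fill (0+1,2+0) = (1,2)
Fill (0+2,2+0) = (2,2)
Fill (0+3,2+0) = (3,2)

Answer: ..#...
.##...
..#...
#.##..
##.#..
.#..#.
##.#.#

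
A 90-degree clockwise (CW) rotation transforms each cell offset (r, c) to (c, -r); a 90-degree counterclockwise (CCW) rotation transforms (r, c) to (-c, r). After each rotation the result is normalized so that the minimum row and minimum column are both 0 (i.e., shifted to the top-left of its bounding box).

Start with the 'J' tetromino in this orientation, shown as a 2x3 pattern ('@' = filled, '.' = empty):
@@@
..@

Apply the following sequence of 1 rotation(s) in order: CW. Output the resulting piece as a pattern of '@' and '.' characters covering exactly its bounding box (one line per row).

Start:
@@@
..@
After rotation 1 (CW):
.@
.@
@@

Answer: .@
.@
@@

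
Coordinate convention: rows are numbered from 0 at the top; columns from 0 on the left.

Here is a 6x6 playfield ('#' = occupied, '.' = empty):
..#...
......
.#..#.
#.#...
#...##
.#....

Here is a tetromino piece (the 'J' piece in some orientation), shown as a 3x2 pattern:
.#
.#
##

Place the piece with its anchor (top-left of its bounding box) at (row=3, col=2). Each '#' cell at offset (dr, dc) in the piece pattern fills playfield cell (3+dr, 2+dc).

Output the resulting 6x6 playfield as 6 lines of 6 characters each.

Fill (3+0,2+1) = (3,3)
Fill (3+1,2+1) = (4,3)
Fill (3+2,2+0) = (5,2)
Fill (3+2,2+1) = (5,3)

Answer: ..#...
......
.#..#.
#.##..
#..###
.###..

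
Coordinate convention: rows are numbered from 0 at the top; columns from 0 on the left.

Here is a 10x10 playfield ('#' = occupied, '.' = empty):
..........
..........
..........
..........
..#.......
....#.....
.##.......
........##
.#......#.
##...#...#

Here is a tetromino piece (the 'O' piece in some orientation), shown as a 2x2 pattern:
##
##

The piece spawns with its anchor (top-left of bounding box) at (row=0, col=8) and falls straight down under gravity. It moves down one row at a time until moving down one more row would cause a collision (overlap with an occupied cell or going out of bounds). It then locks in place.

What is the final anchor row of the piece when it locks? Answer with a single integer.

Answer: 5

Derivation:
Spawn at (row=0, col=8). Try each row:
  row 0: fits
  row 1: fits
  row 2: fits
  row 3: fits
  row 4: fits
  row 5: fits
  row 6: blocked -> lock at row 5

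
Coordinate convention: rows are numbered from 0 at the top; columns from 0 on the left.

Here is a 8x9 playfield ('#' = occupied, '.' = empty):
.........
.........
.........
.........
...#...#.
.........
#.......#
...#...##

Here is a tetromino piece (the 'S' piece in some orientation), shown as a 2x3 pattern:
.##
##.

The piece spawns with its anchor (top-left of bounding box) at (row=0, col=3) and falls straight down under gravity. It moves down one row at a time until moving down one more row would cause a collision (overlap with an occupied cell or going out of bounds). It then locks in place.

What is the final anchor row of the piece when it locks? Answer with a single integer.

Answer: 2

Derivation:
Spawn at (row=0, col=3). Try each row:
  row 0: fits
  row 1: fits
  row 2: fits
  row 3: blocked -> lock at row 2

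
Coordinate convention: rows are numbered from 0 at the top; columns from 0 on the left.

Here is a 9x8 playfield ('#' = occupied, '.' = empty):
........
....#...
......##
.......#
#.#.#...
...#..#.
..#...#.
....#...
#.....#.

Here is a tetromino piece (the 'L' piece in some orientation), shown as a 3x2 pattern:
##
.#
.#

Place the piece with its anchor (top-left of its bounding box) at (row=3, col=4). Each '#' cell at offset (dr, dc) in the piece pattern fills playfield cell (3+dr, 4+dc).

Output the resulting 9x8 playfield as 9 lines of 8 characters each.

Answer: ........
....#...
......##
....##.#
#.#.##..
...#.##.
..#...#.
....#...
#.....#.

Derivation:
Fill (3+0,4+0) = (3,4)
Fill (3+0,4+1) = (3,5)
Fill (3+1,4+1) = (4,5)
Fill (3+2,4+1) = (5,5)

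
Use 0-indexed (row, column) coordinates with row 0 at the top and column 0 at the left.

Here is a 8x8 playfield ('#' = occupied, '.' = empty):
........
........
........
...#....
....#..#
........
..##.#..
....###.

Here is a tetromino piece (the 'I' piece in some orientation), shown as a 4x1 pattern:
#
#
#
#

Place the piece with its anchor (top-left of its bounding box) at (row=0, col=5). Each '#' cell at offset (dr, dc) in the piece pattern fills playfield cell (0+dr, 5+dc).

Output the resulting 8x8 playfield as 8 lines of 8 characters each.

Fill (0+0,5+0) = (0,5)
Fill (0+1,5+0) = (1,5)
Fill (0+2,5+0) = (2,5)
Fill (0+3,5+0) = (3,5)

Answer: .....#..
.....#..
.....#..
...#.#..
....#..#
........
..##.#..
....###.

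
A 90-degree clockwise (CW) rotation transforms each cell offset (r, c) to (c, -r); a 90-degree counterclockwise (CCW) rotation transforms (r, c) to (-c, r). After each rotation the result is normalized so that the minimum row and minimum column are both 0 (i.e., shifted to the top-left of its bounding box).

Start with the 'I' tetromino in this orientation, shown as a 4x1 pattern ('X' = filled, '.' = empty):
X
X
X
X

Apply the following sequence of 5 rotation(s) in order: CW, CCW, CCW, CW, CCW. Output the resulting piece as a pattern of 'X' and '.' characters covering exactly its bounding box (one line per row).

Answer: XXXX

Derivation:
Start:
X
X
X
X
After rotation 1 (CW):
XXXX
After rotation 2 (CCW):
X
X
X
X
After rotation 3 (CCW):
XXXX
After rotation 4 (CW):
X
X
X
X
After rotation 5 (CCW):
XXXX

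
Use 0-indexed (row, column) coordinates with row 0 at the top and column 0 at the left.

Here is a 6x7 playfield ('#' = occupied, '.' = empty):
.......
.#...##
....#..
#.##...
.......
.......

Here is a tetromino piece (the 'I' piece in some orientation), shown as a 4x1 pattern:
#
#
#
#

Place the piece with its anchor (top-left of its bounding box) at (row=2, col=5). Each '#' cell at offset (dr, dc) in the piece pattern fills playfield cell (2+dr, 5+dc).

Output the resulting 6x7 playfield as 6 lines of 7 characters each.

Answer: .......
.#...##
....##.
#.##.#.
.....#.
.....#.

Derivation:
Fill (2+0,5+0) = (2,5)
Fill (2+1,5+0) = (3,5)
Fill (2+2,5+0) = (4,5)
Fill (2+3,5+0) = (5,5)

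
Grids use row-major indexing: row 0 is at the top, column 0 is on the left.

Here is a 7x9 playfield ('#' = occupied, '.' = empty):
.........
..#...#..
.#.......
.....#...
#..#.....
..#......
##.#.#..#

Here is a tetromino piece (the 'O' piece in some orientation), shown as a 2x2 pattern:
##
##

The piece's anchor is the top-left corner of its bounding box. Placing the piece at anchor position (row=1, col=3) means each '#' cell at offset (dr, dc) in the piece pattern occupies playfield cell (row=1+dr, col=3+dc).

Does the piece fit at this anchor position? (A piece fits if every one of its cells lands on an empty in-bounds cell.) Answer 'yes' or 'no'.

Check each piece cell at anchor (1, 3):
  offset (0,0) -> (1,3): empty -> OK
  offset (0,1) -> (1,4): empty -> OK
  offset (1,0) -> (2,3): empty -> OK
  offset (1,1) -> (2,4): empty -> OK
All cells valid: yes

Answer: yes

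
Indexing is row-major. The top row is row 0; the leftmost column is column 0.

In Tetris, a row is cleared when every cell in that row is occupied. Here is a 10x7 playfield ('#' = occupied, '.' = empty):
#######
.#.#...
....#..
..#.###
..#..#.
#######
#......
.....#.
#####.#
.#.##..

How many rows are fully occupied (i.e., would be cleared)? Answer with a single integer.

Answer: 2

Derivation:
Check each row:
  row 0: 0 empty cells -> FULL (clear)
  row 1: 5 empty cells -> not full
  row 2: 6 empty cells -> not full
  row 3: 3 empty cells -> not full
  row 4: 5 empty cells -> not full
  row 5: 0 empty cells -> FULL (clear)
  row 6: 6 empty cells -> not full
  row 7: 6 empty cells -> not full
  row 8: 1 empty cell -> not full
  row 9: 4 empty cells -> not full
Total rows cleared: 2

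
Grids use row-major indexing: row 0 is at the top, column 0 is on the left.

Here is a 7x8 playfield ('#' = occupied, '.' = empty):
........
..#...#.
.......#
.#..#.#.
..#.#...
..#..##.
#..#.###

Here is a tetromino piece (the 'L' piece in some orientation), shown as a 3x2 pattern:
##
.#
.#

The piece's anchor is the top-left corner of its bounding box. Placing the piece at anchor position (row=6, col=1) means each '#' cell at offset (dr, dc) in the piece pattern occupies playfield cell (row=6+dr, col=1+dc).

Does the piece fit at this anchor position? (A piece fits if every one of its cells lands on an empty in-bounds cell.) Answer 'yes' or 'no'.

Answer: no

Derivation:
Check each piece cell at anchor (6, 1):
  offset (0,0) -> (6,1): empty -> OK
  offset (0,1) -> (6,2): empty -> OK
  offset (1,1) -> (7,2): out of bounds -> FAIL
  offset (2,1) -> (8,2): out of bounds -> FAIL
All cells valid: no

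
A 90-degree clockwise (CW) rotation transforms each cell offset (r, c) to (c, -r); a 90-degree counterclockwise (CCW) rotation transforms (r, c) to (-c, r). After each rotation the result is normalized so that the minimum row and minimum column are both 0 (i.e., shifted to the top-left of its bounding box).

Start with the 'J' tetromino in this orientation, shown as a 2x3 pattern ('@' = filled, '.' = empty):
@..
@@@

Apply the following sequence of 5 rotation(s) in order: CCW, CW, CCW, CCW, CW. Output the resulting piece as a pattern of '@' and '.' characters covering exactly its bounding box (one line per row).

Answer: .@
.@
@@

Derivation:
Start:
@..
@@@
After rotation 1 (CCW):
.@
.@
@@
After rotation 2 (CW):
@..
@@@
After rotation 3 (CCW):
.@
.@
@@
After rotation 4 (CCW):
@@@
..@
After rotation 5 (CW):
.@
.@
@@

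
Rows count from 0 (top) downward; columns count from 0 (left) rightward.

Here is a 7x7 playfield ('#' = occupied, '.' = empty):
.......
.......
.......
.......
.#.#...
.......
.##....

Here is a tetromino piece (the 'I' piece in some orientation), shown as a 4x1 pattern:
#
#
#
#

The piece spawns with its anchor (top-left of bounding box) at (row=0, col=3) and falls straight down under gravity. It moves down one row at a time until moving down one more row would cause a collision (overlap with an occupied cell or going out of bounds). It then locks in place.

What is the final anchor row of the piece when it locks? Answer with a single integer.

Spawn at (row=0, col=3). Try each row:
  row 0: fits
  row 1: blocked -> lock at row 0

Answer: 0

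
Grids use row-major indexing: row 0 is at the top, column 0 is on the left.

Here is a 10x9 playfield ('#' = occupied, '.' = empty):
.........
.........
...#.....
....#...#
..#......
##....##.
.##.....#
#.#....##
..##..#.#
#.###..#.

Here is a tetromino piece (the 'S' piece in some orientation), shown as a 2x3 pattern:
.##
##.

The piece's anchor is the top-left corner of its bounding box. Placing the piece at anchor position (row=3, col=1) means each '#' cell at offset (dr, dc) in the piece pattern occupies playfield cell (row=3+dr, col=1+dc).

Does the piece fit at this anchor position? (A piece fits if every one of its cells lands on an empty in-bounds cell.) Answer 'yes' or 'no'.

Check each piece cell at anchor (3, 1):
  offset (0,1) -> (3,2): empty -> OK
  offset (0,2) -> (3,3): empty -> OK
  offset (1,0) -> (4,1): empty -> OK
  offset (1,1) -> (4,2): occupied ('#') -> FAIL
All cells valid: no

Answer: no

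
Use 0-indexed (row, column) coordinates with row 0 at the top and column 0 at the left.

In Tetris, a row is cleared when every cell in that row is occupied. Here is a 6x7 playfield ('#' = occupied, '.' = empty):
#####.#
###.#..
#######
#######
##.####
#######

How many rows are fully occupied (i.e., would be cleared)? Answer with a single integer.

Answer: 3

Derivation:
Check each row:
  row 0: 1 empty cell -> not full
  row 1: 3 empty cells -> not full
  row 2: 0 empty cells -> FULL (clear)
  row 3: 0 empty cells -> FULL (clear)
  row 4: 1 empty cell -> not full
  row 5: 0 empty cells -> FULL (clear)
Total rows cleared: 3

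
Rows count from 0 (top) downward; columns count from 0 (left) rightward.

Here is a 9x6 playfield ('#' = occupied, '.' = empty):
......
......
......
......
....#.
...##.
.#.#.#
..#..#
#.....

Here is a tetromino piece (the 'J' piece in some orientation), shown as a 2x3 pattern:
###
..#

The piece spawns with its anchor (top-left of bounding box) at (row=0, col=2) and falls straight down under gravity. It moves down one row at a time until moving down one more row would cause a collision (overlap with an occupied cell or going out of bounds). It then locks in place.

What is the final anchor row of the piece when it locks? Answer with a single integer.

Answer: 2

Derivation:
Spawn at (row=0, col=2). Try each row:
  row 0: fits
  row 1: fits
  row 2: fits
  row 3: blocked -> lock at row 2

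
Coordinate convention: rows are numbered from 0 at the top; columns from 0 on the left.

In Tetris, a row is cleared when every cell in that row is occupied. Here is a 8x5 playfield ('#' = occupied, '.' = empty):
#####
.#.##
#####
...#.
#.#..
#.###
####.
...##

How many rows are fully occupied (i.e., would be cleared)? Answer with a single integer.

Check each row:
  row 0: 0 empty cells -> FULL (clear)
  row 1: 2 empty cells -> not full
  row 2: 0 empty cells -> FULL (clear)
  row 3: 4 empty cells -> not full
  row 4: 3 empty cells -> not full
  row 5: 1 empty cell -> not full
  row 6: 1 empty cell -> not full
  row 7: 3 empty cells -> not full
Total rows cleared: 2

Answer: 2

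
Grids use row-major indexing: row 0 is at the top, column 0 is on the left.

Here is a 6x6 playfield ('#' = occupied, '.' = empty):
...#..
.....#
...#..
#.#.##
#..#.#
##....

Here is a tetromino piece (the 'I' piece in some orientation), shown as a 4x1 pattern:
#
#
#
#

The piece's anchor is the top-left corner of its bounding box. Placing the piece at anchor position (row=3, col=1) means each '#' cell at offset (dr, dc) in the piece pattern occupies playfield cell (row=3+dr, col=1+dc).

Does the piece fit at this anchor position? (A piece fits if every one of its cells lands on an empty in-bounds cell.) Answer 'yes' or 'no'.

Answer: no

Derivation:
Check each piece cell at anchor (3, 1):
  offset (0,0) -> (3,1): empty -> OK
  offset (1,0) -> (4,1): empty -> OK
  offset (2,0) -> (5,1): occupied ('#') -> FAIL
  offset (3,0) -> (6,1): out of bounds -> FAIL
All cells valid: no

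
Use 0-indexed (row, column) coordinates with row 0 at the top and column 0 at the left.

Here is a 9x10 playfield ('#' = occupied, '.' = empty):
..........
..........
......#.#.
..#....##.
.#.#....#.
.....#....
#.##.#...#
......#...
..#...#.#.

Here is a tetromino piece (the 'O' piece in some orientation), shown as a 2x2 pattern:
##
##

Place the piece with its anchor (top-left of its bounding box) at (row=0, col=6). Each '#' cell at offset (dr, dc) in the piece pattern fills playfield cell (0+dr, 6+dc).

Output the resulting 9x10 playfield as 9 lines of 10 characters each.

Fill (0+0,6+0) = (0,6)
Fill (0+0,6+1) = (0,7)
Fill (0+1,6+0) = (1,6)
Fill (0+1,6+1) = (1,7)

Answer: ......##..
......##..
......#.#.
..#....##.
.#.#....#.
.....#....
#.##.#...#
......#...
..#...#.#.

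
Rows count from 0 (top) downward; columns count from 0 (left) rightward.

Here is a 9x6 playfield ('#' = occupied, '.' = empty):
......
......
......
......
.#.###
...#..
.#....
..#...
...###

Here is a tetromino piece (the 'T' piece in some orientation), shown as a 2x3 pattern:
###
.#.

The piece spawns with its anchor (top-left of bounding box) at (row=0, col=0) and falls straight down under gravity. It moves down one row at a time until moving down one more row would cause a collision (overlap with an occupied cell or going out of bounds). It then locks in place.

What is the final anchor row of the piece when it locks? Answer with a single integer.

Spawn at (row=0, col=0). Try each row:
  row 0: fits
  row 1: fits
  row 2: fits
  row 3: blocked -> lock at row 2

Answer: 2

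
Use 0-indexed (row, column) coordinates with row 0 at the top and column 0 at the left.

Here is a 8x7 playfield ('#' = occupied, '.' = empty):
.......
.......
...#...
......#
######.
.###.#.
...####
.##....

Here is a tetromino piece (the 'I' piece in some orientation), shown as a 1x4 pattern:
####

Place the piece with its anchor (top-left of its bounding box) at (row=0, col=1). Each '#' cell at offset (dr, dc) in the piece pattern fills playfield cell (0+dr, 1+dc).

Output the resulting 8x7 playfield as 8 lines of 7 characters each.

Fill (0+0,1+0) = (0,1)
Fill (0+0,1+1) = (0,2)
Fill (0+0,1+2) = (0,3)
Fill (0+0,1+3) = (0,4)

Answer: .####..
.......
...#...
......#
######.
.###.#.
...####
.##....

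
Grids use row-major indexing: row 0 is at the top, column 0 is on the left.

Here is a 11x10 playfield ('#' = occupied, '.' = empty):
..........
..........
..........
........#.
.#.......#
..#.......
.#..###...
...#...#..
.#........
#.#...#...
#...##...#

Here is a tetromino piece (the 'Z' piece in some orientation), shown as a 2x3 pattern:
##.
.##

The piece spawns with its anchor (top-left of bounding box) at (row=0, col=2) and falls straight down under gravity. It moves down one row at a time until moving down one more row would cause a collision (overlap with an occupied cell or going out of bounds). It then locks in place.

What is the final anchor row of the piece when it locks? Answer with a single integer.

Spawn at (row=0, col=2). Try each row:
  row 0: fits
  row 1: fits
  row 2: fits
  row 3: fits
  row 4: fits
  row 5: blocked -> lock at row 4

Answer: 4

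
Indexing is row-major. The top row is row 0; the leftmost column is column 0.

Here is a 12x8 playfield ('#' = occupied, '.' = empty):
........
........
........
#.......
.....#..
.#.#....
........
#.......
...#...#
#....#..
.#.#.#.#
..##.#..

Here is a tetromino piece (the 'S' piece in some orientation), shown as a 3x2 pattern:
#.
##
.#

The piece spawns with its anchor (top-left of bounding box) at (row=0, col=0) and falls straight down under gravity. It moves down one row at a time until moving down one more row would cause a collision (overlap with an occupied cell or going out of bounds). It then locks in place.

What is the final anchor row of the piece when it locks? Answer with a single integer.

Spawn at (row=0, col=0). Try each row:
  row 0: fits
  row 1: fits
  row 2: blocked -> lock at row 1

Answer: 1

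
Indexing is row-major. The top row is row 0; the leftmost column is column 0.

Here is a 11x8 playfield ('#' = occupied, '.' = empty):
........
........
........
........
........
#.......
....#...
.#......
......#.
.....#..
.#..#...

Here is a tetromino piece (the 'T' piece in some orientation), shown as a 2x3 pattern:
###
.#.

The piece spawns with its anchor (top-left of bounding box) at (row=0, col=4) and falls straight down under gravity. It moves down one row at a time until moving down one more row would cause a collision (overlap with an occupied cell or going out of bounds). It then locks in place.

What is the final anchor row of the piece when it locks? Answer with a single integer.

Spawn at (row=0, col=4). Try each row:
  row 0: fits
  row 1: fits
  row 2: fits
  row 3: fits
  row 4: fits
  row 5: fits
  row 6: blocked -> lock at row 5

Answer: 5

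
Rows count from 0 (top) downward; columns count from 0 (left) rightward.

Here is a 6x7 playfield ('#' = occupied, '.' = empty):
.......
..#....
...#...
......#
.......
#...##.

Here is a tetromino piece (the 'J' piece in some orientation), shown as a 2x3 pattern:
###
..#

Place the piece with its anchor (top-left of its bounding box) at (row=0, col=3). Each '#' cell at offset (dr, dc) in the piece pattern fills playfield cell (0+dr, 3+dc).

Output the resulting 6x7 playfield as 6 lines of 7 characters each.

Answer: ...###.
..#..#.
...#...
......#
.......
#...##.

Derivation:
Fill (0+0,3+0) = (0,3)
Fill (0+0,3+1) = (0,4)
Fill (0+0,3+2) = (0,5)
Fill (0+1,3+2) = (1,5)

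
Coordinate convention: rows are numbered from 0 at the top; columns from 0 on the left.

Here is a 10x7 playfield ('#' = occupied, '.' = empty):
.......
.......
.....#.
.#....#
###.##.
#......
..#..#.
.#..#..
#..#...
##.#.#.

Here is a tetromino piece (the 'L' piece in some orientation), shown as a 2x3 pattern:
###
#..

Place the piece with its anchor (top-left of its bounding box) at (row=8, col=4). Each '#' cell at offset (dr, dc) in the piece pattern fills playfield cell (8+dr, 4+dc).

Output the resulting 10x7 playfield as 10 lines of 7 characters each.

Fill (8+0,4+0) = (8,4)
Fill (8+0,4+1) = (8,5)
Fill (8+0,4+2) = (8,6)
Fill (8+1,4+0) = (9,4)

Answer: .......
.......
.....#.
.#....#
###.##.
#......
..#..#.
.#..#..
#..####
##.###.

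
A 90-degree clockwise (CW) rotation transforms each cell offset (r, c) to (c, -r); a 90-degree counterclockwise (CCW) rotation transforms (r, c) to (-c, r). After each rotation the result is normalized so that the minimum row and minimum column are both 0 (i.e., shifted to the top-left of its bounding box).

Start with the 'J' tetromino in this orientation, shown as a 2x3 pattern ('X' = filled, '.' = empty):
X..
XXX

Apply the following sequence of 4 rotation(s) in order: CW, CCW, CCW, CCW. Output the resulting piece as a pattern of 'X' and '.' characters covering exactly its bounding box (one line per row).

Start:
X..
XXX
After rotation 1 (CW):
XX
X.
X.
After rotation 2 (CCW):
X..
XXX
After rotation 3 (CCW):
.X
.X
XX
After rotation 4 (CCW):
XXX
..X

Answer: XXX
..X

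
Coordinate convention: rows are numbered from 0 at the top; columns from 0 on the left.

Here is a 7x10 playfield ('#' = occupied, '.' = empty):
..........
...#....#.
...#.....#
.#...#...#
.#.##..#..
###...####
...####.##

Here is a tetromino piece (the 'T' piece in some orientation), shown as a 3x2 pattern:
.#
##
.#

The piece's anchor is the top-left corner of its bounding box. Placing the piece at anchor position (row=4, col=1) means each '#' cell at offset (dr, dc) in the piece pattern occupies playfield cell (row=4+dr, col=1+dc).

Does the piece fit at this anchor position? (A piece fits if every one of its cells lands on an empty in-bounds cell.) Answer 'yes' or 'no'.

Answer: no

Derivation:
Check each piece cell at anchor (4, 1):
  offset (0,1) -> (4,2): empty -> OK
  offset (1,0) -> (5,1): occupied ('#') -> FAIL
  offset (1,1) -> (5,2): occupied ('#') -> FAIL
  offset (2,1) -> (6,2): empty -> OK
All cells valid: no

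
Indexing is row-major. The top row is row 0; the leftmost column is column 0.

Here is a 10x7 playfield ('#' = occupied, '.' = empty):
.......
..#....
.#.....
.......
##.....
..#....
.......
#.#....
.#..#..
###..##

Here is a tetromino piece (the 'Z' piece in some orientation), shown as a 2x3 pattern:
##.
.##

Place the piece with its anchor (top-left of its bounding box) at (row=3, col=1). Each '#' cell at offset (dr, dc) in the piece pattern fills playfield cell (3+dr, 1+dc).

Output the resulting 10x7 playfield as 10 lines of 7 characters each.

Answer: .......
..#....
.#.....
.##....
####...
..#....
.......
#.#....
.#..#..
###..##

Derivation:
Fill (3+0,1+0) = (3,1)
Fill (3+0,1+1) = (3,2)
Fill (3+1,1+1) = (4,2)
Fill (3+1,1+2) = (4,3)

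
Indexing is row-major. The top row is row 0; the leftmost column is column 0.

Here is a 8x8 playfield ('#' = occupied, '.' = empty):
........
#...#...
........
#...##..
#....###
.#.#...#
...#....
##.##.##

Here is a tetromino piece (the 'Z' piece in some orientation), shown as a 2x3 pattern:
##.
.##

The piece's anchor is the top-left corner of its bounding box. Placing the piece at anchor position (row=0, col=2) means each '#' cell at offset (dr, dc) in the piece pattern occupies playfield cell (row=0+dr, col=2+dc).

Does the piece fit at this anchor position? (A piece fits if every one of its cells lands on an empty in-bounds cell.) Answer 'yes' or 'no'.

Answer: no

Derivation:
Check each piece cell at anchor (0, 2):
  offset (0,0) -> (0,2): empty -> OK
  offset (0,1) -> (0,3): empty -> OK
  offset (1,1) -> (1,3): empty -> OK
  offset (1,2) -> (1,4): occupied ('#') -> FAIL
All cells valid: no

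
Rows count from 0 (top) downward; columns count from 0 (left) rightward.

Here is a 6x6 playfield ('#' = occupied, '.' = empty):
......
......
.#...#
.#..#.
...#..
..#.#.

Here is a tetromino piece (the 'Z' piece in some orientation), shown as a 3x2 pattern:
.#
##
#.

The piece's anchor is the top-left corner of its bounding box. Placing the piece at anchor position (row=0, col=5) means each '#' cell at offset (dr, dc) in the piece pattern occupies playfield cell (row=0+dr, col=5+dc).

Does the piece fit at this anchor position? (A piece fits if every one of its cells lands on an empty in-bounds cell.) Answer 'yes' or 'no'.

Answer: no

Derivation:
Check each piece cell at anchor (0, 5):
  offset (0,1) -> (0,6): out of bounds -> FAIL
  offset (1,0) -> (1,5): empty -> OK
  offset (1,1) -> (1,6): out of bounds -> FAIL
  offset (2,0) -> (2,5): occupied ('#') -> FAIL
All cells valid: no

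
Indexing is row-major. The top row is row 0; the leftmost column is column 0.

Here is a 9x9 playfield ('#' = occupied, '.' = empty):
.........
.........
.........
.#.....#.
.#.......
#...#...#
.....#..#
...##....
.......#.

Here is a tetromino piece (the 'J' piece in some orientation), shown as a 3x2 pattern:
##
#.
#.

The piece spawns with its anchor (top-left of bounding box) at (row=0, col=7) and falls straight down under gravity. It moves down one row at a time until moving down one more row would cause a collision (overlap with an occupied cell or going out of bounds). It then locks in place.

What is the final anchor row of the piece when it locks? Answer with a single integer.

Spawn at (row=0, col=7). Try each row:
  row 0: fits
  row 1: blocked -> lock at row 0

Answer: 0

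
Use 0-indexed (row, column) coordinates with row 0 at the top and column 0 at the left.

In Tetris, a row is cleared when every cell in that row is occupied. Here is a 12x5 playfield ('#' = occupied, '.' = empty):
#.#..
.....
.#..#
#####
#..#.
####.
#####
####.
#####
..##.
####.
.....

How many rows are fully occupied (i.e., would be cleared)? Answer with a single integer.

Answer: 3

Derivation:
Check each row:
  row 0: 3 empty cells -> not full
  row 1: 5 empty cells -> not full
  row 2: 3 empty cells -> not full
  row 3: 0 empty cells -> FULL (clear)
  row 4: 3 empty cells -> not full
  row 5: 1 empty cell -> not full
  row 6: 0 empty cells -> FULL (clear)
  row 7: 1 empty cell -> not full
  row 8: 0 empty cells -> FULL (clear)
  row 9: 3 empty cells -> not full
  row 10: 1 empty cell -> not full
  row 11: 5 empty cells -> not full
Total rows cleared: 3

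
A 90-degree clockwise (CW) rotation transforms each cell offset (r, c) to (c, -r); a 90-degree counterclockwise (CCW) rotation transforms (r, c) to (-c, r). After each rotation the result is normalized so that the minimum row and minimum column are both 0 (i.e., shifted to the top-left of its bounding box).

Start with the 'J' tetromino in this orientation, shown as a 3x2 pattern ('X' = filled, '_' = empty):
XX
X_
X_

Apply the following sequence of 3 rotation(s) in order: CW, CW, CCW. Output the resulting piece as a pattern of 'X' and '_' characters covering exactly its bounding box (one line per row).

Answer: XXX
__X

Derivation:
Start:
XX
X_
X_
After rotation 1 (CW):
XXX
__X
After rotation 2 (CW):
_X
_X
XX
After rotation 3 (CCW):
XXX
__X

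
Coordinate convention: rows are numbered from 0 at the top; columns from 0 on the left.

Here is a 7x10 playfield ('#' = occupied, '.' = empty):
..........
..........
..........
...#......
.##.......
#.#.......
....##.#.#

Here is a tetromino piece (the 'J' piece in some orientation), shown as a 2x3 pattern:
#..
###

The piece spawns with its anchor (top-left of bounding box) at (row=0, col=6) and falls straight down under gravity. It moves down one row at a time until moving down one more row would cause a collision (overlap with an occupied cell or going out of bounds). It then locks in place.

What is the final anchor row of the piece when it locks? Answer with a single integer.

Spawn at (row=0, col=6). Try each row:
  row 0: fits
  row 1: fits
  row 2: fits
  row 3: fits
  row 4: fits
  row 5: blocked -> lock at row 4

Answer: 4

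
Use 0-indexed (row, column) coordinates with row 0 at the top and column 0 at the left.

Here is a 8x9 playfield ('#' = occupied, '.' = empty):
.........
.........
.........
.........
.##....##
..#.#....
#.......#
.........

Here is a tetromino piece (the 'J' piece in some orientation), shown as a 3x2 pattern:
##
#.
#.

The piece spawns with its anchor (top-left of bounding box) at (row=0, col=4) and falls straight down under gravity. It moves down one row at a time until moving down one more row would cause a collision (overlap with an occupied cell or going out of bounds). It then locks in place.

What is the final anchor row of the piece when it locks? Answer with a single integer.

Answer: 2

Derivation:
Spawn at (row=0, col=4). Try each row:
  row 0: fits
  row 1: fits
  row 2: fits
  row 3: blocked -> lock at row 2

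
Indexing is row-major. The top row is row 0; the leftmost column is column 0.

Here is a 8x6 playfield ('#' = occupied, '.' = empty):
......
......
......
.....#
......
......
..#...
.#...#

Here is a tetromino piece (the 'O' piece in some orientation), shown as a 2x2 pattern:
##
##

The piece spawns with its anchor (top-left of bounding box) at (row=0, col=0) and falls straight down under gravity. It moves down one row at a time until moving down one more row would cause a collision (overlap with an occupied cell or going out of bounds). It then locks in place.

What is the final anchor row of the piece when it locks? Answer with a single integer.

Answer: 5

Derivation:
Spawn at (row=0, col=0). Try each row:
  row 0: fits
  row 1: fits
  row 2: fits
  row 3: fits
  row 4: fits
  row 5: fits
  row 6: blocked -> lock at row 5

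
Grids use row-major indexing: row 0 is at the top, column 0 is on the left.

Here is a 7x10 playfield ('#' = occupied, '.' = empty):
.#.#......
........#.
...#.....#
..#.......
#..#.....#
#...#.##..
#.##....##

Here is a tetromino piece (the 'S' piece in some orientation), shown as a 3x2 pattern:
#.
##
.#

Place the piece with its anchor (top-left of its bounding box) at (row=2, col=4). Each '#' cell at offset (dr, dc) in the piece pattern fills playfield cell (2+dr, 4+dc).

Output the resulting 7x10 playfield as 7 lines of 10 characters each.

Fill (2+0,4+0) = (2,4)
Fill (2+1,4+0) = (3,4)
Fill (2+1,4+1) = (3,5)
Fill (2+2,4+1) = (4,5)

Answer: .#.#......
........#.
...##....#
..#.##....
#..#.#...#
#...#.##..
#.##....##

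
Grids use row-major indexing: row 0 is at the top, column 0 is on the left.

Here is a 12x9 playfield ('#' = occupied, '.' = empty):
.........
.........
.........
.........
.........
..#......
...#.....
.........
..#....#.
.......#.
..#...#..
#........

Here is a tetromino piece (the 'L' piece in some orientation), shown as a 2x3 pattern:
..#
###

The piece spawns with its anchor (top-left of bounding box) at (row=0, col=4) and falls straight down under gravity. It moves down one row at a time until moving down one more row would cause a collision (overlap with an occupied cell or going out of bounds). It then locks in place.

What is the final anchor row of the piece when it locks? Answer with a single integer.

Answer: 8

Derivation:
Spawn at (row=0, col=4). Try each row:
  row 0: fits
  row 1: fits
  row 2: fits
  row 3: fits
  row 4: fits
  row 5: fits
  row 6: fits
  row 7: fits
  row 8: fits
  row 9: blocked -> lock at row 8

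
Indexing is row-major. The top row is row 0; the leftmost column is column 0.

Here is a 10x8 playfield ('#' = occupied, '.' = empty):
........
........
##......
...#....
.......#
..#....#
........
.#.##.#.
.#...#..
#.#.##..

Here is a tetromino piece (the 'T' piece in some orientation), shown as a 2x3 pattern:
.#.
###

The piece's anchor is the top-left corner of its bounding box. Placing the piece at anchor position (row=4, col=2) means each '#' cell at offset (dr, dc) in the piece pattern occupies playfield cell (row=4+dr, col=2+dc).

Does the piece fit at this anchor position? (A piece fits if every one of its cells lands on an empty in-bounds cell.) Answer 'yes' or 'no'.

Check each piece cell at anchor (4, 2):
  offset (0,1) -> (4,3): empty -> OK
  offset (1,0) -> (5,2): occupied ('#') -> FAIL
  offset (1,1) -> (5,3): empty -> OK
  offset (1,2) -> (5,4): empty -> OK
All cells valid: no

Answer: no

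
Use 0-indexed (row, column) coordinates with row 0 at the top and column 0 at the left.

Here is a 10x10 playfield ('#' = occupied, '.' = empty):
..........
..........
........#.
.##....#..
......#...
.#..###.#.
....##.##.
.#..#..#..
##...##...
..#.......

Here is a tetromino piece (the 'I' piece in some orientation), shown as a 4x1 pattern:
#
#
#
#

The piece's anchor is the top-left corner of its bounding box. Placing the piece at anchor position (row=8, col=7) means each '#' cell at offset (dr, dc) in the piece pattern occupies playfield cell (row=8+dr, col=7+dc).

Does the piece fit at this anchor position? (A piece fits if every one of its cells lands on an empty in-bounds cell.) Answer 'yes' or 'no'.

Answer: no

Derivation:
Check each piece cell at anchor (8, 7):
  offset (0,0) -> (8,7): empty -> OK
  offset (1,0) -> (9,7): empty -> OK
  offset (2,0) -> (10,7): out of bounds -> FAIL
  offset (3,0) -> (11,7): out of bounds -> FAIL
All cells valid: no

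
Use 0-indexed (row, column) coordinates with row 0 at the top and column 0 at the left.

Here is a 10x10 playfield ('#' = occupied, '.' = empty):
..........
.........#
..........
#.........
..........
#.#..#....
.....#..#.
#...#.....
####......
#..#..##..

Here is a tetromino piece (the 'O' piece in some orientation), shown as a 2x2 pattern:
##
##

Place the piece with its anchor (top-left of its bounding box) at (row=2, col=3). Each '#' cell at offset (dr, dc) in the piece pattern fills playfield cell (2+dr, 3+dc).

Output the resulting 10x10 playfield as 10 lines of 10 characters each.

Fill (2+0,3+0) = (2,3)
Fill (2+0,3+1) = (2,4)
Fill (2+1,3+0) = (3,3)
Fill (2+1,3+1) = (3,4)

Answer: ..........
.........#
...##.....
#..##.....
..........
#.#..#....
.....#..#.
#...#.....
####......
#..#..##..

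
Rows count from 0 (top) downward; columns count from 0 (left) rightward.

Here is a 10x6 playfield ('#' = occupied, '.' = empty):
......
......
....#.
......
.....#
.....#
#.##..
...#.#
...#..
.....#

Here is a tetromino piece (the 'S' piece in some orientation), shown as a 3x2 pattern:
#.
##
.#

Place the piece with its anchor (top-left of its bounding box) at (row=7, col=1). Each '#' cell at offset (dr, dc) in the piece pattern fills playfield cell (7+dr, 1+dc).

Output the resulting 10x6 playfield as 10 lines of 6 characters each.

Fill (7+0,1+0) = (7,1)
Fill (7+1,1+0) = (8,1)
Fill (7+1,1+1) = (8,2)
Fill (7+2,1+1) = (9,2)

Answer: ......
......
....#.
......
.....#
.....#
#.##..
.#.#.#
.###..
..#..#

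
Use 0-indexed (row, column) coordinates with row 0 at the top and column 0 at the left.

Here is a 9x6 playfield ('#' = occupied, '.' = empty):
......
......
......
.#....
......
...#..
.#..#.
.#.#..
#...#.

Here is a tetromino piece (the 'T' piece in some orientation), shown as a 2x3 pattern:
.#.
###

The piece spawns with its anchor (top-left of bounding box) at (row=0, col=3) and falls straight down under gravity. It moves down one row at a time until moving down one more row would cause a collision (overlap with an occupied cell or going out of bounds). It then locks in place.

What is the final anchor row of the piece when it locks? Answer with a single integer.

Spawn at (row=0, col=3). Try each row:
  row 0: fits
  row 1: fits
  row 2: fits
  row 3: fits
  row 4: blocked -> lock at row 3

Answer: 3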